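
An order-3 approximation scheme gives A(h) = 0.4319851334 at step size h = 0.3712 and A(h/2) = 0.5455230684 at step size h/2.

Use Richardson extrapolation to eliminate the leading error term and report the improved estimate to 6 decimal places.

With r = 3 the leading error scales as h^3, so the weight is 2^3 = 8.
Weighted: 4.3641845472 − 0.4319851334 = 3.9321994138
(8·0.5455230684 − 0.4319851334)/(8 − 1) = 0.5617427734

0.561743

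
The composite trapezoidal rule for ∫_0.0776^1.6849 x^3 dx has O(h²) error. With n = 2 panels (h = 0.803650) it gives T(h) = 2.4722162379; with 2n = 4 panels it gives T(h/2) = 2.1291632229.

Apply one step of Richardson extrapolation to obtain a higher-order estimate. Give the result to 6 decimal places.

Method order is 2; weight 2^2 = 4.
2^2×A(h/2) = 8.5166528916; minus A(h) gives 6.0444366537.
R = 6.0444366537/3 = 2.0148122179

2.014812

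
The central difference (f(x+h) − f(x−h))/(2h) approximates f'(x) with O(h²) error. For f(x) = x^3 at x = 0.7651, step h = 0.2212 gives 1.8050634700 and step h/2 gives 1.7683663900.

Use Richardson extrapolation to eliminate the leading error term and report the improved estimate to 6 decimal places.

1.756134

With r = 2 the leading error scales as h^2, so the weight is 2^2 = 4.
Numerator 4 × A(h/2) − A(h) = 4 × 1.7683663900 − 1.8050634700 = 5.2684020900
R = 5.2684020900/3 = 1.7561340300
Correction |R − A(h/2)| = 1.223e-02; gap |A(h/2) − A(h)| = 3.670e-02.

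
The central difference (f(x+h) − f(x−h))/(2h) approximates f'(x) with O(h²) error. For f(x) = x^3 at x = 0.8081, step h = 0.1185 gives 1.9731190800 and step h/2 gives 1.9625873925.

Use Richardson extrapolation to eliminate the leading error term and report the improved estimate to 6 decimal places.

1.959077

Leading term ∝ h^2; use weight 4 = 2^2.
Weighted: 7.8503495700 − 1.9731190800 = 5.8772304900
Divide by 2^2 − 1 = 3.
Extrapolated: 5.8772304900 / 3 = 1.9590768300
Gap between inputs: 1.053e-02; correction applied: −0.0035105625.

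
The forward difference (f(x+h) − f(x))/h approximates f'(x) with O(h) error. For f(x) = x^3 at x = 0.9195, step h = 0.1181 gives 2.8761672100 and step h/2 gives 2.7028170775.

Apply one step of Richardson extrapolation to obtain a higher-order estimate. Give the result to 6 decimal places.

Leading term ∝ h^1; use weight 2 = 2^1.
2*2.7028170775 = 5.4056341550; subtract 2.8761672100 → 2.5294669450
Divide by 2^1 − 1 = 1.
2.5294669450 ÷ 1 = 2.5294669450

2.529467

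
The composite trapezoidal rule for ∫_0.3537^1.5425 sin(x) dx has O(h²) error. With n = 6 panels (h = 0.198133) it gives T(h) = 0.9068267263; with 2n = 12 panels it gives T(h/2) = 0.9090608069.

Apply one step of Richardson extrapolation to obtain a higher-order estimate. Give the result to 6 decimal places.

r = 2, so 2^r = 4.
Top: 4(0.9090608069) − (0.9068267263) = 2.7294165013
(4*0.9090608069 − 0.9068267263)/(4 − 1) = 0.9098055004

0.909806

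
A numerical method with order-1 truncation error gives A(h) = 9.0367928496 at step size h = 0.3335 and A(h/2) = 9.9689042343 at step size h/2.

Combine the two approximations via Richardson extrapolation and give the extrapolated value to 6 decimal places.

10.901016

The method has order 1: 2^1 = 2.
Numerator 2*A(h/2) − A(h) = 2*9.9689042343 − 9.0367928496 = 10.9010156190
R = 10.9010156190/1 = 10.9010156190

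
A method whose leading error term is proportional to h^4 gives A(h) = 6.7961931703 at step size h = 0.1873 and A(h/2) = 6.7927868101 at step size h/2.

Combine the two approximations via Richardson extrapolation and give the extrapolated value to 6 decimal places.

r = 4: numerator weight 16, denominator 15.
Numerator 16 × A(h/2) − A(h) = 16 × 6.7927868101 − 6.7961931703 = 101.8883957913
Divide by 2^4 − 1 = 15.
Extrapolated: 101.8883957913 / 15 = 6.7925597194
Correction |R − A(h/2)| = 2.271e-04; gap |A(h/2) − A(h)| = 3.406e-03.

6.792560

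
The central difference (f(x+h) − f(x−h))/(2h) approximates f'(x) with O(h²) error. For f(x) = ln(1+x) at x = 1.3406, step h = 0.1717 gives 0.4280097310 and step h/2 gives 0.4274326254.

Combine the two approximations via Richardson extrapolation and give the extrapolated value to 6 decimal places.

Order 2 gives 2^r = 4 and 2^r − 1 = 3.
A(h/2) − A(h) = 0.4274326254 − 0.4280097310 = -0.0005771056
Correction (A(h/2) − A(h))/(4 − 1) = (-0.0005771056)/3 = -0.0001923685
R = A(h/2) + (A(h/2) − A(h))/3 = 0.4274326254 − 0.0001923685 = 0.4272402569

0.427240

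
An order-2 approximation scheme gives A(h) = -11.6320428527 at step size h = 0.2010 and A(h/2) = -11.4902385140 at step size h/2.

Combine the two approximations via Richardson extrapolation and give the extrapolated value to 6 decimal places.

The method has order 2: 2^2 = 4.
Numerator 4 × A(h/2) − A(h) = 4 × (-11.4902385140) − (-11.6320428527) = -34.3289112033
(-34.3289112033) ÷ 3 = -11.4429704011

-11.442970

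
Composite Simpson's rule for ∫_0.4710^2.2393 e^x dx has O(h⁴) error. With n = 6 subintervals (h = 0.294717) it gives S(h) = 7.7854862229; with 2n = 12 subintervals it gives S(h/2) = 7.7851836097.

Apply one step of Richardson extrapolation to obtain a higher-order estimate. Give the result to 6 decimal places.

With r = 4 the leading error scales as h^4, so the weight is 2^4 = 16.
16 × 7.7851836097 − 7.7854862229 = 116.7774515323
(16 × 7.7851836097 − 7.7854862229)/(16 − 1) = 7.7851634355

7.785163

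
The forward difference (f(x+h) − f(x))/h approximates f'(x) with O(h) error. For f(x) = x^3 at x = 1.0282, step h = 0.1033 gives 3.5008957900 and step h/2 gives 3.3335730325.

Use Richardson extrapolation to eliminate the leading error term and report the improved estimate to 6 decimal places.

3.166250

Method order is 1; weight 2^1 = 2.
Top: 2(3.3335730325) − (3.5008957900) = 3.1662502750
(2×3.3335730325 − 3.5008957900)/(2 − 1) = 3.1662502750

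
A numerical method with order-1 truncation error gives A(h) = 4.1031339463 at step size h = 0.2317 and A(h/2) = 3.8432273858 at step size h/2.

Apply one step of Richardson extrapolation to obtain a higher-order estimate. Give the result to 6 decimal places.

3.583321

Leading term ∝ h^1; use weight 2 = 2^1.
Numerator 2 × A(h/2) − A(h) = 2 × 3.8432273858 − 4.1031339463 = 3.5833208253
Denominator 2 − 1 = 1.
So the Richardson estimate is 3.5833208253.
Gap between inputs: 2.599e-01; correction applied: −0.2599065605.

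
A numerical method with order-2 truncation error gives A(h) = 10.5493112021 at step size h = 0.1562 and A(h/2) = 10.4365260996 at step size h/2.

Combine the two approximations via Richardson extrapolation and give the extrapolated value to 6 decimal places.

Error is O(h^2); halving h shrinks it by 2^2 = 4.
A(h/2) − A(h) = 10.4365260996 − 10.5493112021 = -0.1127851025
Divide by 2^2 − 1 = 3: (-0.1127851025)/3 = -0.0375950342
R = A(h/2) + (A(h/2) − A(h))/3 = 10.4365260996 − 0.0375950342 = 10.3989310654
Gap between inputs: 1.128e-01; correction applied: −0.0375950342.

10.398931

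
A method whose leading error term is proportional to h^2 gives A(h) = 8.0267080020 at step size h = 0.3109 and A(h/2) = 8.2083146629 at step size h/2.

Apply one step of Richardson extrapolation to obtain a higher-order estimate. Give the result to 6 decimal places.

With r = 2 the leading error scales as h^2, so the weight is 2^2 = 4.
Difference of the inputs: 8.2083146629 − 8.0267080020 = 0.1816066609
Divide by 2^2 − 1 = 3: 0.1816066609/3 = 0.0605355536
R = 8.2083146629 + 0.0605355536 = 8.2688502165
Correction |R − A(h/2)| = 6.054e-02; gap |A(h/2) − A(h)| = 1.816e-01.

8.268850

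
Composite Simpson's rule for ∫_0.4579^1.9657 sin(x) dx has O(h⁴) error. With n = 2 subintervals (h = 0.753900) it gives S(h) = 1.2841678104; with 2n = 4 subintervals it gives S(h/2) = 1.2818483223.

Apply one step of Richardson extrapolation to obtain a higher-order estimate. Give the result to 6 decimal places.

With r = 4 the leading error scales as h^4, so the weight is 2^4 = 16.
Difference of the inputs: 1.2818483223 − 1.2841678104 = -0.0023194881
Correction (A(h/2) − A(h))/(16 − 1) = (-0.0023194881)/15 = -0.0001546325
R = 1.2818483223 − 0.0001546325 = 1.2816936898

1.281694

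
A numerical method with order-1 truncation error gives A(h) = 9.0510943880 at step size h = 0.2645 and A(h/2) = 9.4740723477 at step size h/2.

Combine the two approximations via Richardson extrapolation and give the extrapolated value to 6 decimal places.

9.897050

r = 1, so 2^r = 2.
2 × 9.4740723477 = 18.9481446954; 18.9481446954 − 9.0510943880 = 9.8970503074
Extrapolated: 9.8970503074 / 1 = 9.8970503074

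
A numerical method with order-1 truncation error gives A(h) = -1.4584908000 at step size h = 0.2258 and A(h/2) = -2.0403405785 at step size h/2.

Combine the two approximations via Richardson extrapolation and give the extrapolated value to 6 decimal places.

With r = 1 the leading error scales as h^1, so the weight is 2^1 = 2.
Weighted: (-4.0806811570) − (-1.4584908000) = -2.6221903570
Divide by 2^1 − 1 = 1.
R = (-2.6221903570)/1 = -2.6221903570
Shift from A(h/2): −0.5818497785.

-2.622190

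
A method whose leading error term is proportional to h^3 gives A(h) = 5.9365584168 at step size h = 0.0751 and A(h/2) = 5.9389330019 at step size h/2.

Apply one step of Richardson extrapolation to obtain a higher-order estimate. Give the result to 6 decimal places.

5.939272

Leading term ∝ h^3; use weight 8 = 2^3.
Top: 8(5.9389330019) − (5.9365584168) = 41.5749055984
Divide by 2^3 − 1 = 7.
(8·5.9389330019 − 5.9365584168)/(8 − 1) = 5.9392722283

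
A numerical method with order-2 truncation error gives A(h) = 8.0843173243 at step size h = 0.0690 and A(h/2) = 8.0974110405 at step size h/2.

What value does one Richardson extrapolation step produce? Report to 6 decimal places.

8.101776

Order 2 gives 2^r = 4 and 2^r − 1 = 3.
4*8.0974110405 − 8.0843173243 = 24.3053268377
Divide by 2^2 − 1 = 3.
Result: 8.1017756126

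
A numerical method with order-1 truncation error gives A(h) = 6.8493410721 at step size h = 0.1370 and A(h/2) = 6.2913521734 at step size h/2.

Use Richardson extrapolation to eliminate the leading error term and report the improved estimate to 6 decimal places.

5.733363

Error is O(h^1); halving h shrinks it by 2^1 = 2.
2 × 6.2913521734 = 12.5827043468; subtract 6.8493410721 → 5.7333632747
Divide by 2^1 − 1 = 1.
So the Richardson estimate is 5.7333632747.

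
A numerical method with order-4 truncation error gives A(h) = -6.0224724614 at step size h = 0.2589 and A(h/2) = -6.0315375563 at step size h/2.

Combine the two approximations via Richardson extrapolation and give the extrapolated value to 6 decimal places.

-6.032142

Order 4 gives 2^r = 16 and 2^r − 1 = 15.
16×(-6.0315375563) = -96.5046009008; subtract (-6.0224724614) → -90.4821284394
(-90.4821284394) ÷ 15 = -6.0321418960
Gap between inputs: 9.065e-03; correction applied: −0.0006043397.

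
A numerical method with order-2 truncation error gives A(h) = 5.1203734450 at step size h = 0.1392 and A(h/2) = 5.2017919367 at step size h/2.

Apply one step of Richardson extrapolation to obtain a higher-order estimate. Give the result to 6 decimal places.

Error is O(h^2); halving h shrinks it by 2^2 = 4.
4×5.2017919367 − 5.1203734450 = 15.6867943018
(4×5.2017919367 − 5.1203734450)/(4 − 1) = 5.2289314339

5.228931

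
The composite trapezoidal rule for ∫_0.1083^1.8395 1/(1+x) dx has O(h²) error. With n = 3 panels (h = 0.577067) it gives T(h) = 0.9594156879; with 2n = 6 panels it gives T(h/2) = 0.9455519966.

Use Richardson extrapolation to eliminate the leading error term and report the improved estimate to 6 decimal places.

0.940931

The method has order 2: 2^2 = 4.
2^2 × A(h/2) = 3.7822079864; minus A(h) gives 2.8227922985.
Extrapolated: 2.8227922985 / 3 = 0.9409307662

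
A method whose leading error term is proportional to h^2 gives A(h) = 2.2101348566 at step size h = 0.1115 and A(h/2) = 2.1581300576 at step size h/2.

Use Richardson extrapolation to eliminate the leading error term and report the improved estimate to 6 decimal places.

r = 2: numerator weight 4, denominator 3.
A(h/2) − A(h) = 2.1581300576 − 2.2101348566 = -0.0520047990
Divide by 2^2 − 1 = 3: (-0.0520047990)/3 = -0.0173349330
R = 2.1581300576 − 0.0173349330 = 2.1407951246

2.140795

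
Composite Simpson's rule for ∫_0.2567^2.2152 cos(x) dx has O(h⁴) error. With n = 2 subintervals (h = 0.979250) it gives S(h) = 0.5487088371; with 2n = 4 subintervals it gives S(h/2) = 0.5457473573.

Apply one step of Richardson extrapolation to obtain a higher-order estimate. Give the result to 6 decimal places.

0.545550

Order 4 gives 2^r = 16 and 2^r − 1 = 15.
16*0.5457473573 = 8.7319577168; 8.7319577168 − 0.5487088371 = 8.1832488797
R = 8.1832488797/15 = 0.5455499253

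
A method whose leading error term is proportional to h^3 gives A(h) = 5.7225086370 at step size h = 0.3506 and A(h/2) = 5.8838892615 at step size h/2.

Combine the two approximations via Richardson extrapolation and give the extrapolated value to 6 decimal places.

5.906944

Error is O(h^3); halving h shrinks it by 2^3 = 8.
Top: 8(5.8838892615) − (5.7225086370) = 41.3486054550
(8·5.8838892615 − 5.7225086370)/(8 − 1) = 5.9069436364
Shift from A(h/2): +0.0230543749.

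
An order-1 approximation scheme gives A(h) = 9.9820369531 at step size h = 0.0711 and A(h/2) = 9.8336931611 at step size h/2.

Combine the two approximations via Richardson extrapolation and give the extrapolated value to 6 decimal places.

9.685349

Error is O(h^1); halving h shrinks it by 2^1 = 2.
2·9.8336931611 = 19.6673863222; 19.6673863222 − 9.9820369531 = 9.6853493691
Divide by 2^1 − 1 = 1.
R = 9.6853493691/1 = 9.6853493691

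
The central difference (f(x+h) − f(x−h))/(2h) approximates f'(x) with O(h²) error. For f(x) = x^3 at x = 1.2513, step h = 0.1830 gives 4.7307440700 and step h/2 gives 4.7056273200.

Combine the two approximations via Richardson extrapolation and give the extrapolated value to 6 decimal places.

Leading term ∝ h^2; use weight 4 = 2^2.
2^2×A(h/2) = 18.8225092800; minus A(h) gives 14.0917652100.
Denominator 4 − 1 = 3.
So the Richardson estimate is 4.6972550700.

4.697255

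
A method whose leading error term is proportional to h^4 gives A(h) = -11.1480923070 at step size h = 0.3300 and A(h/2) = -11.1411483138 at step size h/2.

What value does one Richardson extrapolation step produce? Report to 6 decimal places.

Error is O(h^4); halving h shrinks it by 2^4 = 16.
Top: 16(-11.1411483138) − (-11.1480923070) = -167.1102807138
Denominator 16 − 1 = 15.
(-167.1102807138) ÷ 15 = -11.1406853809
Correction |R − A(h/2)| = 4.629e-04; gap |A(h/2) − A(h)| = 6.944e-03.

-11.140685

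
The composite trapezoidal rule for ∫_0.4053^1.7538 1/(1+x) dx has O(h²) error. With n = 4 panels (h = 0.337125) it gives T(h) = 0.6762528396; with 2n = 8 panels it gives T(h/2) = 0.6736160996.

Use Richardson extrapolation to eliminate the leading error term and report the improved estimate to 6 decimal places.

Error is O(h^2); halving h shrinks it by 2^2 = 4.
Weighted: 2.6944643984 − 0.6762528396 = 2.0182115588
Denominator 4 − 1 = 3.
Result: 0.6727371863

0.672737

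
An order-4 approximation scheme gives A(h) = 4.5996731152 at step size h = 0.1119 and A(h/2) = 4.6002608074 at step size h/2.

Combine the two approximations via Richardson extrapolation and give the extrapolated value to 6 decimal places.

4.600300

Method order is 4; weight 2^4 = 16.
Difference of the inputs: 4.6002608074 − 4.5996731152 = 0.0005876922
Divide by 2^4 − 1 = 15: 0.0005876922/15 = 0.0000391795
R = A(h/2) + (A(h/2) − A(h))/15 = 4.6002608074 + 0.0000391795 = 4.6002999869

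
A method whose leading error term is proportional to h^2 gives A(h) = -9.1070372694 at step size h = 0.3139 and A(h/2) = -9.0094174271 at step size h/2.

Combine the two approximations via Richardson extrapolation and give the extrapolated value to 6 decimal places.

Order 2 gives 2^r = 4 and 2^r − 1 = 3.
Numerator 4*A(h/2) − A(h) = 4*(-9.0094174271) − (-9.1070372694) = -26.9306324390
(4*(-9.0094174271) − (-9.1070372694))/(4 − 1) = -8.9768774797
Shift from A(h/2): +0.0325399474.

-8.976877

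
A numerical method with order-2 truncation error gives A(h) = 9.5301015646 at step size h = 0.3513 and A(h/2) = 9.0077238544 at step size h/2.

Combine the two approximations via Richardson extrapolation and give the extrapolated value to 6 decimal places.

r = 2, so 2^r = 4.
Difference of the inputs: 9.0077238544 − 9.5301015646 = -0.5223777102
Divide by 2^2 − 1 = 3: (-0.5223777102)/3 = -0.1741259034
R = 9.0077238544 − 0.1741259034 = 8.8335979510

8.833598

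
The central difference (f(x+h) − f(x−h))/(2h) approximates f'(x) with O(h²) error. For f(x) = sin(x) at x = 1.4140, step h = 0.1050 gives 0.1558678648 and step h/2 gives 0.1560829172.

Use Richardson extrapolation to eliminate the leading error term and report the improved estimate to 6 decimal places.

0.156155

With r = 2 the leading error scales as h^2, so the weight is 2^2 = 4.
4*0.1560829172 − 0.1558678648 = 0.4684638040
(4*0.1560829172 − 0.1558678648)/(4 − 1) = 0.1561546013
Gap between inputs: 2.151e-04; correction applied: +0.0000716841.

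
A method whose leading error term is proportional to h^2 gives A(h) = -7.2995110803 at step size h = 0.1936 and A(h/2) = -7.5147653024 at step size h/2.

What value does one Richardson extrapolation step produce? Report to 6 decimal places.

Method order is 2; weight 2^2 = 4.
2^2×A(h/2) = -30.0590612096; minus A(h) gives -22.7595501293.
(4×(-7.5147653024) − (-7.2995110803))/(4 − 1) = -7.5865167098
Correction |R − A(h/2)| = 7.175e-02; gap |A(h/2) − A(h)| = 2.153e-01.

-7.586517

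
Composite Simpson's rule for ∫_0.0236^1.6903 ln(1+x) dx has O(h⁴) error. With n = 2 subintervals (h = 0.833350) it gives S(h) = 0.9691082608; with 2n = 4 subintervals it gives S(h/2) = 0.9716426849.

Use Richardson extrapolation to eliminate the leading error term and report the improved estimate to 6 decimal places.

0.971812

Error is O(h^4); halving h shrinks it by 2^4 = 16.
Top: 16(0.9716426849) − (0.9691082608) = 14.5771746976
Denominator 16 − 1 = 15.
(16×0.9716426849 − 0.9691082608)/(16 − 1) = 0.9718116465
Gap between inputs: 2.534e-03; correction applied: +0.0001689616.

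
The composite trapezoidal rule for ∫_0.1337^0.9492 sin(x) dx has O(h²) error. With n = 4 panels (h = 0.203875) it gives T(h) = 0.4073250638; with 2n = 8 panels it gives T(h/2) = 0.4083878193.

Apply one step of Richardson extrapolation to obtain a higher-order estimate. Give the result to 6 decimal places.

Leading term ∝ h^2; use weight 4 = 2^2.
4 × 0.4083878193 − 0.4073250638 = 1.2262262134
Divide by 2^2 − 1 = 3.
R = 1.2262262134/3 = 0.4087420711
Correction |R − A(h/2)| = 3.543e-04; gap |A(h/2) − A(h)| = 1.063e-03.

0.408742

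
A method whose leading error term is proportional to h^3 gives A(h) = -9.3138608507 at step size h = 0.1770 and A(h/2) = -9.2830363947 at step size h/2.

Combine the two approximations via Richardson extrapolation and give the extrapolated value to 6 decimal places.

-9.278633

Error is O(h^3); halving h shrinks it by 2^3 = 8.
8×(-9.2830363947) − (-9.3138608507) = -64.9504303069
Divide by 2^3 − 1 = 7.
(8×(-9.2830363947) − (-9.3138608507))/(8 − 1) = -9.2786329010
Correction |R − A(h/2)| = 4.403e-03; gap |A(h/2) − A(h)| = 3.082e-02.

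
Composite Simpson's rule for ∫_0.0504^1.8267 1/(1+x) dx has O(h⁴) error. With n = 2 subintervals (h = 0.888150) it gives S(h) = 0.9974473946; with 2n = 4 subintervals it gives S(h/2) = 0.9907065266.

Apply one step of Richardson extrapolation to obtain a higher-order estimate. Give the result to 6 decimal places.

Leading term ∝ h^4; use weight 16 = 2^4.
16*0.9907065266 = 15.8513044256; subtract 0.9974473946 → 14.8538570310
Divide by 2^4 − 1 = 15.
(16*0.9907065266 − 0.9974473946)/(16 − 1) = 0.9902571354

0.990257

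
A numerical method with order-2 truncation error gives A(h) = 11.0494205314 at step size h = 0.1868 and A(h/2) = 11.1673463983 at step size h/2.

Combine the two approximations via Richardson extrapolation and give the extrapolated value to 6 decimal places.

r = 2, so 2^r = 4.
2^2×A(h/2) = 44.6693855932; minus A(h) gives 33.6199650618.
Denominator 4 − 1 = 3.
Result: 11.2066550206

11.206655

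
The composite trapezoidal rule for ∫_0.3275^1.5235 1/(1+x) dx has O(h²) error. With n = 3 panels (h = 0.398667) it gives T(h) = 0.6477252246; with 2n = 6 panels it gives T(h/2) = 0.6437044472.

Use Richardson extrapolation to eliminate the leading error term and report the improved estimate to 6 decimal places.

Order 2 gives 2^r = 4 and 2^r − 1 = 3.
2^2×A(h/2) = 2.5748177888; minus A(h) gives 1.9270925642.
1.9270925642 ÷ 3 = 0.6423641881
Correction |R − A(h/2)| = 1.340e-03; gap |A(h/2) − A(h)| = 4.021e-03.

0.642364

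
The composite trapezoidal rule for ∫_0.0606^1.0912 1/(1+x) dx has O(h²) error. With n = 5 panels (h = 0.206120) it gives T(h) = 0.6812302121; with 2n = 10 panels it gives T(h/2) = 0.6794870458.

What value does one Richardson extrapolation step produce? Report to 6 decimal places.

0.678906

r = 2: numerator weight 4, denominator 3.
Numerator 4·A(h/2) − A(h) = 4·0.6794870458 − 0.6812302121 = 2.0367179711
Divide by 2^2 − 1 = 3.
Result: 0.6789059904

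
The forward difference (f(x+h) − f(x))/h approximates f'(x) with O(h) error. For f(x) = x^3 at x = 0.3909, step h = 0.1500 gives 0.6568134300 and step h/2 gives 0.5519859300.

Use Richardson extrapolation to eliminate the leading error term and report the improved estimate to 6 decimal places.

0.447158

Error is O(h^1); halving h shrinks it by 2^1 = 2.
Top: 2(0.5519859300) − (0.6568134300) = 0.4471584300
Denominator 2 − 1 = 1.
So the Richardson estimate is 0.4471584300.
Gap between inputs: 1.048e-01; correction applied: −0.1048275000.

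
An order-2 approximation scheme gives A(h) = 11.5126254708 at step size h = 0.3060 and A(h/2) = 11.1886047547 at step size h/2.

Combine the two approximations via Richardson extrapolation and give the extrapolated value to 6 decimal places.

11.080598

With r = 2 the leading error scales as h^2, so the weight is 2^2 = 4.
A(h/2) − A(h) = 11.1886047547 − 11.5126254708 = -0.3240207161
Divide by 2^2 − 1 = 3: (-0.3240207161)/3 = -0.1080069054
R = 11.1886047547 − 0.1080069054 = 11.0805978493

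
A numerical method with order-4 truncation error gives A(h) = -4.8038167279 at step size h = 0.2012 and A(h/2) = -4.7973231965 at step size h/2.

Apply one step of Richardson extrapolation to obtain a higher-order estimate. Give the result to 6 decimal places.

-4.796890

Method order is 4; weight 2^4 = 16.
16×(-4.7973231965) − (-4.8038167279) = -71.9533544161
Denominator 16 − 1 = 15.
R = (-71.9533544161)/15 = -4.7968902944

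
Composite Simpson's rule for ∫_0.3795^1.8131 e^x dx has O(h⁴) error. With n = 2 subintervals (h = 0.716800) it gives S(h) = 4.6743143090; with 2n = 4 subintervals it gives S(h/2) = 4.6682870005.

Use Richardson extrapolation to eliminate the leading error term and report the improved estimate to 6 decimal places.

Error is O(h^4); halving h shrinks it by 2^4 = 16.
Numerator 16 × A(h/2) − A(h) = 16 × 4.6682870005 − 4.6743143090 = 70.0182776990
R = 70.0182776990/15 = 4.6678851799

4.667885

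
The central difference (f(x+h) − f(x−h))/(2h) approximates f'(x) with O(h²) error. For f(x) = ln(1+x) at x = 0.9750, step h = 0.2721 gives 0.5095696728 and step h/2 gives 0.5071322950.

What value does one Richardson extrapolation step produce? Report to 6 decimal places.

Leading term ∝ h^2; use weight 4 = 2^2.
Numerator 4*A(h/2) − A(h) = 4*0.5071322950 − 0.5095696728 = 1.5189595072
Extrapolated: 1.5189595072 / 3 = 0.5063198357
Correction |R − A(h/2)| = 8.125e-04; gap |A(h/2) − A(h)| = 2.437e-03.

0.506320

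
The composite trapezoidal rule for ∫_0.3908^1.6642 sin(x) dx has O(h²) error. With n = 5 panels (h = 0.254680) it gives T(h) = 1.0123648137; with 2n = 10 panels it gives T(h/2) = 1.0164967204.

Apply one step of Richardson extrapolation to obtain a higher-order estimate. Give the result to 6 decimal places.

Leading term ∝ h^2; use weight 4 = 2^2.
Top: 4(1.0164967204) − (1.0123648137) = 3.0536220679
3.0536220679 ÷ 3 = 1.0178740226

1.017874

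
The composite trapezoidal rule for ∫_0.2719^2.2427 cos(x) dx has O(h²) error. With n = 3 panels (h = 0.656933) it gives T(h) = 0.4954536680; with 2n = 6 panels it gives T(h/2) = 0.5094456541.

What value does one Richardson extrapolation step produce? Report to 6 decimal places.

r = 2: numerator weight 4, denominator 3.
Top: 4(0.5094456541) − (0.4954536680) = 1.5423289484
Denominator 4 − 1 = 3.
1.5423289484 ÷ 3 = 0.5141096495

0.514110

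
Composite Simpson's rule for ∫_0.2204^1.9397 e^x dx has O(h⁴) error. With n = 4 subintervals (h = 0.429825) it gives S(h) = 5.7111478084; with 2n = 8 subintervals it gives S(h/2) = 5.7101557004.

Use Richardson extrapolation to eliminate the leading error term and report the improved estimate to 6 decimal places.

Leading term ∝ h^4; use weight 16 = 2^4.
2^4 × A(h/2) = 91.3624912064; minus A(h) gives 85.6513433980.
85.6513433980 ÷ 15 = 5.7100895599
Correction |R − A(h/2)| = 6.614e-05; gap |A(h/2) − A(h)| = 9.921e-04.

5.710090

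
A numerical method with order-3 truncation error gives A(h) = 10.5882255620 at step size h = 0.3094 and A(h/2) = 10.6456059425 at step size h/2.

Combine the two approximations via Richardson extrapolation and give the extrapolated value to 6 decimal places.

10.653803

r = 3: numerator weight 8, denominator 7.
A(h/2) − A(h) = 10.6456059425 − 10.5882255620 = 0.0573803805
Correction (A(h/2) − A(h))/(8 − 1) = 0.0573803805/7 = 0.0081971972
R = A(h/2) + (A(h/2) − A(h))/7 = 10.6456059425 + 0.0081971972 = 10.6538031397
Correction |R − A(h/2)| = 8.197e-03; gap |A(h/2) − A(h)| = 5.738e-02.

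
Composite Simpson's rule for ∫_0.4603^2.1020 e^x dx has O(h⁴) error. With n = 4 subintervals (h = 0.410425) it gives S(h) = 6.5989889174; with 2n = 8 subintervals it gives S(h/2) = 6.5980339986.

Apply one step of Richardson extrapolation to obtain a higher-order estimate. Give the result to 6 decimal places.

r = 4: numerator weight 16, denominator 15.
A(h/2) − A(h) = 6.5980339986 − 6.5989889174 = -0.0009549188
Divide by 2^4 − 1 = 15: (-0.0009549188)/15 = -0.0000636613
R = 6.5980339986 − 0.0000636613 = 6.5979703373

6.597970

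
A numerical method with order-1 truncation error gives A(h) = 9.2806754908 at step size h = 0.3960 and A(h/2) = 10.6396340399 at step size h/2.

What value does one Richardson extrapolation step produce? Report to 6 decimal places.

r = 1: numerator weight 2, denominator 1.
Difference of the inputs: 10.6396340399 − 9.2806754908 = 1.3589585491
Divide by 2^1 − 1 = 1: 1.3589585491/1 = 1.3589585491
R = A(h/2) + (A(h/2) − A(h))/1 = 10.6396340399 + 1.3589585491 = 11.9985925890

11.998593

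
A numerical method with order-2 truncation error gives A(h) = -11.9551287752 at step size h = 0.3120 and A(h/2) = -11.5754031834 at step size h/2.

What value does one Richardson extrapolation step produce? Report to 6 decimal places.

Method order is 2; weight 2^2 = 4.
4 × (-11.5754031834) − (-11.9551287752) = -34.3464839584
(-34.3464839584) ÷ 3 = -11.4488279861
Gap between inputs: 3.797e-01; correction applied: +0.1265751973.

-11.448828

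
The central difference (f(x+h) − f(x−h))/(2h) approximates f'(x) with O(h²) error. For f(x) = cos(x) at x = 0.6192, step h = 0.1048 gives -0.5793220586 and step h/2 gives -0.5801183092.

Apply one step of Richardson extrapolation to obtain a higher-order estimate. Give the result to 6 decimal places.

-0.580384

With r = 2 the leading error scales as h^2, so the weight is 2^2 = 4.
Numerator 4·A(h/2) − A(h) = 4·(-0.5801183092) − (-0.5793220586) = -1.7411511782
Divide by 2^2 − 1 = 3.
Result: -0.5803837261
Shift from A(h/2): −0.0002654169.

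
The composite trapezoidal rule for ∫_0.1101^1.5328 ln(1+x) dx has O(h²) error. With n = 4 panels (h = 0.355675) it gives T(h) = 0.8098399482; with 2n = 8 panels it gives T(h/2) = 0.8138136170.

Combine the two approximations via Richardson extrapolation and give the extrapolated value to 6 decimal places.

The method has order 2: 2^2 = 4.
Top: 4(0.8138136170) − (0.8098399482) = 2.4454145198
2.4454145198 ÷ 3 = 0.8151381733

0.815138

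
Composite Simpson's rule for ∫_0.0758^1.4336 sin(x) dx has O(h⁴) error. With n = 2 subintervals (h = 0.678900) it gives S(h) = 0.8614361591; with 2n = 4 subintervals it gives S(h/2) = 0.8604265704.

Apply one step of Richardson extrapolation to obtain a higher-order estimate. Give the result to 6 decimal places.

0.860359

The method has order 4: 2^4 = 16.
Numerator 16*A(h/2) − A(h) = 16*0.8604265704 − 0.8614361591 = 12.9053889673
(16*0.8604265704 − 0.8614361591)/(16 − 1) = 0.8603592645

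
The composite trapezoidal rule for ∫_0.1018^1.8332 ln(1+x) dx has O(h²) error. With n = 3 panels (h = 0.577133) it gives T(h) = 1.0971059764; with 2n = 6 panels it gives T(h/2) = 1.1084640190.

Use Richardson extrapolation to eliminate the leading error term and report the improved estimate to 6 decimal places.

r = 2: numerator weight 4, denominator 3.
4·1.1084640190 = 4.4338560760; 4.4338560760 − 1.0971059764 = 3.3367500996
(4·1.1084640190 − 1.0971059764)/(4 − 1) = 1.1122500332

1.112250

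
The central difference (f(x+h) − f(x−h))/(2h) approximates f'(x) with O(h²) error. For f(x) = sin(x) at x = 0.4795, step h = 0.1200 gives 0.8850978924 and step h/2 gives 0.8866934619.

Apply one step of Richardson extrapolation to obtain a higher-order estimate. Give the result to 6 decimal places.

r = 2, so 2^r = 4.
Numerator 4×A(h/2) − A(h) = 4×0.8866934619 − 0.8850978924 = 2.6616759552
(4×0.8866934619 − 0.8850978924)/(4 − 1) = 0.8872253184
Gap between inputs: 1.596e-03; correction applied: +0.0005318565.

0.887225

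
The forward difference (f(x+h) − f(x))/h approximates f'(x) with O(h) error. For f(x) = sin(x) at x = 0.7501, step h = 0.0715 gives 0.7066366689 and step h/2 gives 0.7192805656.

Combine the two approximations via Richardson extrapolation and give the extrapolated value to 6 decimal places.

r = 1, so 2^r = 2.
Numerator 2·A(h/2) − A(h) = 2·0.7192805656 − 0.7066366689 = 0.7319244623
Divide by 2^1 − 1 = 1.
R = 0.7319244623/1 = 0.7319244623
Shift from A(h/2): +0.0126438967.

0.731924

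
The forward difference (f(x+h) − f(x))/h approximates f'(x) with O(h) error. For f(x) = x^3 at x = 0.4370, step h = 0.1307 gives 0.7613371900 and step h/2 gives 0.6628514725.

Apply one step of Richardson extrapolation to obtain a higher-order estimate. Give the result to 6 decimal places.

0.564366

r = 1, so 2^r = 2.
Weighted: 1.3257029450 − 0.7613371900 = 0.5643657550
Denominator 2 − 1 = 1.
R = 0.5643657550/1 = 0.5643657550
Gap between inputs: 9.849e-02; correction applied: −0.0984857175.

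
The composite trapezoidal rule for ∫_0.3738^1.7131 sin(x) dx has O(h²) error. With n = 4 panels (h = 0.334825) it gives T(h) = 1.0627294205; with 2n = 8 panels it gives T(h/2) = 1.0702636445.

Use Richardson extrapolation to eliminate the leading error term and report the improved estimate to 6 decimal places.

Error is O(h^2); halving h shrinks it by 2^2 = 4.
Weighted: 4.2810545780 − 1.0627294205 = 3.2183251575
3.2183251575 ÷ 3 = 1.0727750525
Shift from A(h/2): +0.0025114080.

1.072775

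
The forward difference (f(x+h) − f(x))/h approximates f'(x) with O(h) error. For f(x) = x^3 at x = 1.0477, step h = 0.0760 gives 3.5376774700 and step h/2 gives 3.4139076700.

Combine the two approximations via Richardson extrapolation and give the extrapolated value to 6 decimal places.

3.290138

Error is O(h^1); halving h shrinks it by 2^1 = 2.
2^1·A(h/2) = 6.8278153400; minus A(h) gives 3.2901378700.
3.2901378700 ÷ 1 = 3.2901378700
Gap between inputs: 1.238e-01; correction applied: −0.1237698000.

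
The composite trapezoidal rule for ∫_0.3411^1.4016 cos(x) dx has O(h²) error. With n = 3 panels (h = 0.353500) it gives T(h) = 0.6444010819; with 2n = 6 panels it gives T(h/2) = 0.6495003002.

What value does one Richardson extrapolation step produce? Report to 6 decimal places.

0.651200

Leading term ∝ h^2; use weight 4 = 2^2.
4*0.6495003002 = 2.5980012008; subtract 0.6444010819 → 1.9536001189
R = 1.9536001189/3 = 0.6512000396
Gap between inputs: 5.099e-03; correction applied: +0.0016997394.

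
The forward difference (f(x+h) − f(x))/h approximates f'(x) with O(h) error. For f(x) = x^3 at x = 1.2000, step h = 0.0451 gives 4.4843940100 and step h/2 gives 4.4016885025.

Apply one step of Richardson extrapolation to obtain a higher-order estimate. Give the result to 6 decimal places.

4.318983

Order 1 gives 2^r = 2 and 2^r − 1 = 1.
2 × 4.4016885025 − 4.4843940100 = 4.3189829950
Divide by 2^1 − 1 = 1.
Extrapolated: 4.3189829950 / 1 = 4.3189829950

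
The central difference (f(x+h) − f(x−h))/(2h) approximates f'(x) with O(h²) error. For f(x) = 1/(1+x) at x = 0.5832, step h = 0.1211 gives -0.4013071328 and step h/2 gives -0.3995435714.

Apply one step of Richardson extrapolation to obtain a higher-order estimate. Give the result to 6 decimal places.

-0.398956

Method order is 2; weight 2^2 = 4.
4*(-0.3995435714) = -1.5981742856; subtract (-0.4013071328) → -1.1968671528
(4*(-0.3995435714) − (-0.4013071328))/(4 − 1) = -0.3989557176
Shift from A(h/2): +0.0005878538.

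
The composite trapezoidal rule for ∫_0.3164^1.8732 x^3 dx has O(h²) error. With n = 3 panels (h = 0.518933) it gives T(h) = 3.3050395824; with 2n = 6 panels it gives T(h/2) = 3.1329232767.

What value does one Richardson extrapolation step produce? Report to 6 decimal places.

3.075551

Leading term ∝ h^2; use weight 4 = 2^2.
4×3.1329232767 = 12.5316931068; 12.5316931068 − 3.3050395824 = 9.2266535244
Extrapolated: 9.2266535244 / 3 = 3.0755511748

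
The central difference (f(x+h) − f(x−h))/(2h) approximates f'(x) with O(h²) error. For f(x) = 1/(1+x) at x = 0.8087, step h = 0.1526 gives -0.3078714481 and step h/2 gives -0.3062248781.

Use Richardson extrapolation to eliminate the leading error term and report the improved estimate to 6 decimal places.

-0.305676

Error is O(h^2); halving h shrinks it by 2^2 = 4.
4 × (-0.3062248781) − (-0.3078714481) = -0.9170280643
Extrapolated: (-0.9170280643) / 3 = -0.3056760214
Shift from A(h/2): +0.0005488567.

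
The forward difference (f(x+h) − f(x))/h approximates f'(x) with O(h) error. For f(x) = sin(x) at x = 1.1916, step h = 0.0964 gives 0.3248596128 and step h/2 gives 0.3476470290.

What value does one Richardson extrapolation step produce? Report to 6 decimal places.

0.370434

The method has order 1: 2^1 = 2.
2·0.3476470290 = 0.6952940580; subtract 0.3248596128 → 0.3704344452
(2·0.3476470290 − 0.3248596128)/(2 − 1) = 0.3704344452
Gap between inputs: 2.279e-02; correction applied: +0.0227874162.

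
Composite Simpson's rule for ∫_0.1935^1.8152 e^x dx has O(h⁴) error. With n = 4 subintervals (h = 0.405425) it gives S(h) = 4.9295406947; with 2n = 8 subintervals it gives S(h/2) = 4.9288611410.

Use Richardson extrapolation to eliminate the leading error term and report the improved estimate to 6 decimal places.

The method has order 4: 2^4 = 16.
2^4·A(h/2) = 78.8617782560; minus A(h) gives 73.9322375613.
Extrapolated: 73.9322375613 / 15 = 4.9288158374
Shift from A(h/2): −0.0000453036.

4.928816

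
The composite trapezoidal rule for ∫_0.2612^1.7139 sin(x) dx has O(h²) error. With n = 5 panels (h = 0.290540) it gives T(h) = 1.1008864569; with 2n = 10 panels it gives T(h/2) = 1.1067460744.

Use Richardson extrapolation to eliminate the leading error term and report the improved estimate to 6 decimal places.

r = 2: numerator weight 4, denominator 3.
Difference of the inputs: 1.1067460744 − 1.1008864569 = 0.0058596175
Divide by 2^2 − 1 = 3: 0.0058596175/3 = 0.0019532058
R = 1.1067460744 + 0.0019532058 = 1.1086992802
Gap between inputs: 5.860e-03; correction applied: +0.0019532058.

1.108699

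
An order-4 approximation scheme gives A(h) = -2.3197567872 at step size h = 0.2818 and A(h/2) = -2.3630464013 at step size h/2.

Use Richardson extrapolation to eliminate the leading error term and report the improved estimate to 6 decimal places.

-2.365932

With r = 4 the leading error scales as h^4, so the weight is 2^4 = 16.
16*(-2.3630464013) = -37.8087424208; (-37.8087424208) − (-2.3197567872) = -35.4889856336
Divide by 2^4 − 1 = 15.
(-35.4889856336) ÷ 15 = -2.3659323756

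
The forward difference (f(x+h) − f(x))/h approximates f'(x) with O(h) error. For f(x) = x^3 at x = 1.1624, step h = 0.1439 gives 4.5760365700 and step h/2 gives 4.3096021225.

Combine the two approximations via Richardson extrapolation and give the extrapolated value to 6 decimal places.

4.043168

Error is O(h^1); halving h shrinks it by 2^1 = 2.
Difference of the inputs: 4.3096021225 − 4.5760365700 = -0.2664344475
Divide by 2^1 − 1 = 1: (-0.2664344475)/1 = -0.2664344475
R = 4.3096021225 − 0.2664344475 = 4.0431676750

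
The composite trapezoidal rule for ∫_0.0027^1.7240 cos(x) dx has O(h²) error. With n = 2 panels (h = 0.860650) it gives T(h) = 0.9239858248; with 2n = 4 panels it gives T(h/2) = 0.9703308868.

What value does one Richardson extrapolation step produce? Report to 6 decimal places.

Leading term ∝ h^2; use weight 4 = 2^2.
4×0.9703308868 = 3.8813235472; 3.8813235472 − 0.9239858248 = 2.9573377224
R = 2.9573377224/3 = 0.9857792408
Shift from A(h/2): +0.0154483540.

0.985779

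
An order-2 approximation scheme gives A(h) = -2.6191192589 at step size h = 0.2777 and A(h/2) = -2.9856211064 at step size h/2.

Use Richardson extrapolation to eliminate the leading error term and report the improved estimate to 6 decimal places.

-3.107788

With r = 2 the leading error scales as h^2, so the weight is 2^2 = 4.
Top: 4(-2.9856211064) − (-2.6191192589) = -9.3233651667
Divide by 2^2 − 1 = 3.
R = (-9.3233651667)/3 = -3.1077883889
Gap between inputs: 3.665e-01; correction applied: −0.1221672825.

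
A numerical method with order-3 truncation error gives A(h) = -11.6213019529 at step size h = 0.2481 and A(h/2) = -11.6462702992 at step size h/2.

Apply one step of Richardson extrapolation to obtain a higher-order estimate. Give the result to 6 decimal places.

With r = 3 the leading error scales as h^3, so the weight is 2^3 = 8.
Weighted: (-93.1701623936) − (-11.6213019529) = -81.5488604407
(8×(-11.6462702992) − (-11.6213019529))/(8 − 1) = -11.6498372058

-11.649837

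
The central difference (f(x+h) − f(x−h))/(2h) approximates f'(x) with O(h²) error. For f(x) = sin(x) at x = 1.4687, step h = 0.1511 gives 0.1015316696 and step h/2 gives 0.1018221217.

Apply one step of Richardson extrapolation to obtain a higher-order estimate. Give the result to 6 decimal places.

With r = 2 the leading error scales as h^2, so the weight is 2^2 = 4.
2^2*A(h/2) = 0.4072884868; minus A(h) gives 0.3057568172.
Divide by 2^2 − 1 = 3.
0.3057568172 ÷ 3 = 0.1019189391
Gap between inputs: 2.905e-04; correction applied: +0.0000968174.

0.101919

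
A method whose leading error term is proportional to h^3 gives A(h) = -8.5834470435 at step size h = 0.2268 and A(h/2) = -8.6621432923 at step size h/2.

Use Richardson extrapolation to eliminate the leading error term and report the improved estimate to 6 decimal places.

-8.673386

Order 3 gives 2^r = 8 and 2^r − 1 = 7.
Numerator 8×A(h/2) − A(h) = 8×(-8.6621432923) − (-8.5834470435) = -60.7136992949
Divide by 2^3 − 1 = 7.
R = (-60.7136992949)/7 = -8.6733856136
Gap between inputs: 7.870e-02; correction applied: −0.0112423213.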